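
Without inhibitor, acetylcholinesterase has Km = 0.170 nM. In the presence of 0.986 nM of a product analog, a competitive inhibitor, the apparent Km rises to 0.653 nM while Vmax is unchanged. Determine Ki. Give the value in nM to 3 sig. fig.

0.347 nM

Competitive: Km,app = α·Km with α = 1 + [I]/Ki.
α = Km,app/Km = 0.653/0.170 = 3.841.
Ki = [I]/(α − 1) = 0.986/2.841 = 0.347 nM.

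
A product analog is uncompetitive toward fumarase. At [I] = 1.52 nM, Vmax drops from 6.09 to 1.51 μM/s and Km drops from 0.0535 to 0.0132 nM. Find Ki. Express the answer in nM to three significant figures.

Uncompetitive: Vmax,app = Vmax/α (and Km,app = Km/α) with α = 1 + [I]/Ki.
α = Vmax/Vmax,app = 6.09/1.51 = 4.033.
Since α = 1 + [I]/Ki, [I]/Ki = 4.033 − 1 = 3.033 and Ki = 1.52/3.033 = 0.501 nM.

0.501 nM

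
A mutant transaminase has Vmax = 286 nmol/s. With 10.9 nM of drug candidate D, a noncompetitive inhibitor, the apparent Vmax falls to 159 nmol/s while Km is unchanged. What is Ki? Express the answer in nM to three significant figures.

Noncompetitive: Vmax,app = Vmax/α with α = 1 + [I]/Ki.
α = Vmax/Vmax,app = 286/159 = 1.799.
Ki = [I]/(α − 1) = 10.9/0.7987 = 13.6 nM.

13.6 nM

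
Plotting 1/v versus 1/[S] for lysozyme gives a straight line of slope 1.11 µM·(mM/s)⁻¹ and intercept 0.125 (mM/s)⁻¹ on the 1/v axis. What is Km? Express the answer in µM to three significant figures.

8.88 µM

y-intercept = 1/Vmax ⇒ Vmax = 8.00 mM/s; slope = Km/Vmax ⇒ Km = slope × Vmax.
Km = 1.11 × 8.00 = 8.88 µM.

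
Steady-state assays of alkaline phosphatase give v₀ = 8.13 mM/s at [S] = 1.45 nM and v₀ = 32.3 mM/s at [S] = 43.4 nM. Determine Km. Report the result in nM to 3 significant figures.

4.97 nM

In reciprocal form, 1/v = (Km/Vmax)·(1/[S]) + 1/Vmax. The two points give (1/[S], 1/v) = (0.6897, 0.1230) and (0.02304, 0.03096).
Slope = (0.1230 − 0.03096)/(0.6897 − 0.02304) = 0.1381; intercept = 0.1230 − 0.1381×0.6897 = 0.02778.
Vmax = 1/intercept = 36.0 mM/s; Km = slope × Vmax = 0.1381 × 36.0 = 4.97 nM.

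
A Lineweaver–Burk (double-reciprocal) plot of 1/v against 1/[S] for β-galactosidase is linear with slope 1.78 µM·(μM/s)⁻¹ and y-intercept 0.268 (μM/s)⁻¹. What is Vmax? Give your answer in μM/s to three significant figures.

3.73 μM/s

The y-intercept of a Lineweaver–Burk plot equals 1/Vmax, so Vmax = 1/0.268 = 3.73 μM/s.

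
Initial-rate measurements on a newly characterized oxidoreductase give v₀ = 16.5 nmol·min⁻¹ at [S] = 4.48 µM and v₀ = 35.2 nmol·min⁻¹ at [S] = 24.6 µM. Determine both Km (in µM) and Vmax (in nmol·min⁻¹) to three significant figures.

Km = 8.30 µM; Vmax = 47.1 nmol·min⁻¹

In reciprocal form, 1/v = (Km/Vmax)·(1/[S]) + 1/Vmax. The two points give (1/[S], 1/v) = (0.2232, 0.06061) and (0.04065, 0.02841).
Slope = (0.06061 − 0.02841)/(0.2232 − 0.04065) = 0.1764; intercept = 0.06061 − 0.1764×0.2232 = 0.02124.
Vmax = 1/intercept = 47.1 nmol·min⁻¹; Km = slope × Vmax = 0.1764 × 47.1 = 8.30 µM.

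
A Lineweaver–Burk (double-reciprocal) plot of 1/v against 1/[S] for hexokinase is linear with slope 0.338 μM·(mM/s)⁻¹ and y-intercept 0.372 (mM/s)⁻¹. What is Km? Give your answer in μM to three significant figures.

0.909 μM

y-intercept = 1/Vmax ⇒ Vmax = 2.69 mM/s; slope = Km/Vmax ⇒ Km = slope × Vmax.
Km = 0.338 × 2.69 = 0.909 μM.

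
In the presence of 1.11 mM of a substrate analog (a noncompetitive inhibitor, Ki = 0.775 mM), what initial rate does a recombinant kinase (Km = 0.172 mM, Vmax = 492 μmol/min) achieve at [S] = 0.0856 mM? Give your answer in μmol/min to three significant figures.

α = 1 + [I]/Ki = 1 + 1.11/0.775 = 2.432.
For a noncompetitive inhibitor, Vmax is reduced to Vmax/α while Km is unchanged: Km,app = 0.172 mM, Vmax,app = 202 μmol/min.
v = Vmax,app·[S]/(Km,app + [S]) = 202 × 0.0856/(0.172 + 0.0856) = 67.2 μmol/min.

67.2 μmol/min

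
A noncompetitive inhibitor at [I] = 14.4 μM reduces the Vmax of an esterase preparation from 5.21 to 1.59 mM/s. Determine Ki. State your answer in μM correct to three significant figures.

6.32 μM

Noncompetitive: Vmax,app = Vmax/α with α = 1 + [I]/Ki.
α = Vmax/Vmax,app = 5.21/1.59 = 3.277.
Ki = [I]/(α − 1) = 14.4/2.277 = 6.32 μM.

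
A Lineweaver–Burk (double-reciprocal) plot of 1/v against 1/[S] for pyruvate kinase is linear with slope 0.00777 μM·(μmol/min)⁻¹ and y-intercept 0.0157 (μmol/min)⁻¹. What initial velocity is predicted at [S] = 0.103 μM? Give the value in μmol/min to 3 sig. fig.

11.0 μmol/min

The y-intercept is 1/Vmax, so Vmax = 1/0.0157 = 63.7 μmol/min.
The slope is Km/Vmax, so Km = 0.00777 × 63.7 = 0.495 μM.
Then v = 63.7 × 0.103/(0.495 + 0.103) = 11.0 μmol/min.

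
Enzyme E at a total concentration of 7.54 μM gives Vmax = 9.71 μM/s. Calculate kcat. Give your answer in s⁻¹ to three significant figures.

kcat = Vmax/[E]total = 9.71 μM/s / 7.54 μM = 1.29 s⁻¹.

1.29 s⁻¹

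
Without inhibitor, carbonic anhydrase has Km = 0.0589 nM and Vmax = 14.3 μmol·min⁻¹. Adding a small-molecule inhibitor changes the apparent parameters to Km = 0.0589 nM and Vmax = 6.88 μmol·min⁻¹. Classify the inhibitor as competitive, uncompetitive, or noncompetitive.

noncompetitive

Vmax decreases (14.3 → 6.88 μmol·min⁻¹) while Km is unchanged — pure noncompetitive inhibition.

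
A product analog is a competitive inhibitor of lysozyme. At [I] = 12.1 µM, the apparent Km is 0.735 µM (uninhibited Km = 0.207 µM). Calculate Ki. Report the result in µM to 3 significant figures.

4.74 µM

Competitive: Km,app = α·Km with α = 1 + [I]/Ki.
α = Km,app/Km = 0.735/0.207 = 3.551.
Since α = 1 + [I]/Ki, [I]/Ki = 3.551 − 1 = 2.551 and Ki = 12.1/2.551 = 4.74 µM.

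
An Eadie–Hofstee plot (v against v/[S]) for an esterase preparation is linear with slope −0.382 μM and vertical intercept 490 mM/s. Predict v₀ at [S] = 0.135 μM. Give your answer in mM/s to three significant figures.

128 mM/s

In the Eadie–Hofstee form v = Vmax − Km·(v/[S]), the slope is −Km and the intercept is Vmax, so Km = 0.382 μM and Vmax = 490 mM/s.
v = 490 × 0.135/(0.382 + 0.135) = 128 mM/s.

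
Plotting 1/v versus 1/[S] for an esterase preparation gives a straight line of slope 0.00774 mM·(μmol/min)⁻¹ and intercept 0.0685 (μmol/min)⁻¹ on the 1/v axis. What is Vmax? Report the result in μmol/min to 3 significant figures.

The y-intercept of a Lineweaver–Burk plot equals 1/Vmax, so Vmax = 1/0.0685 = 14.6 μmol/min.

14.6 μmol/min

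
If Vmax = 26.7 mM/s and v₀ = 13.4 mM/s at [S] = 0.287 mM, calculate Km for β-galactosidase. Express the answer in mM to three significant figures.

0.285 mM

From v = Vmax[S]/(Km+[S]), Km = [S](Vmax − v)/v.
Km = 0.287 × (26.7 − 13.4) / 13.4 = 3.817/13.4 = 0.285 mM.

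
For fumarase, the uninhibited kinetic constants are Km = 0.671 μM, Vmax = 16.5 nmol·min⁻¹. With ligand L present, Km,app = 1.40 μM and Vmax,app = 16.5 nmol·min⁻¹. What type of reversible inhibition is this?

Km increases (0.671 → 1.40 μM) while Vmax is unchanged — the hallmark of competitive inhibition.

competitive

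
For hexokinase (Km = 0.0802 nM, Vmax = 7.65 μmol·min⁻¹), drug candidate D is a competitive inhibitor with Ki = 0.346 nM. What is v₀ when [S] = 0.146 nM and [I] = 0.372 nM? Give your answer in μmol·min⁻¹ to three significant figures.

With α = 1 + [I]/Ki = 1 + 0.372/0.346 = 2.075, the competitive rate law is v = Vmax[S] / (αKm + [S]).
v = 7.65×0.146 / (2.075×0.0802 + 0.146) = 1.117/0.3124 = 3.57 μmol·min⁻¹.

3.57 μmol·min⁻¹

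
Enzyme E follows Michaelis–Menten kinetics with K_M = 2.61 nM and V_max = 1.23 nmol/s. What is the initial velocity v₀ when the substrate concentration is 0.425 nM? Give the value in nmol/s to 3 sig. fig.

0.172 nmol/s

v = Vmax·[S]/(Km + [S]) = 1.23 × 0.425 / (2.61 + 0.425)
  = 0.5227 / 3.035 = 0.172 nmol/s.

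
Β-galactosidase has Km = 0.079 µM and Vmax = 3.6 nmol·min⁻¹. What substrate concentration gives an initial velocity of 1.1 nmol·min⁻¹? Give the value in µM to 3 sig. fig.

0.0348 µM

The required fractional saturation is v/Vmax = 1.1/3.6 = 0.3056.
Then [S]/(Km+[S]) = 0.3056 ⇒ [S] = 0.079 × 0.3056/(1 − 0.3056) = 0.0348 µM.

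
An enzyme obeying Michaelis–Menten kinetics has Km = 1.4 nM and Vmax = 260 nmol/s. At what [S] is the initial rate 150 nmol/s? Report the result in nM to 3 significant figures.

The required fractional saturation is v/Vmax = 150/260 = 0.5769.
Then [S]/(Km+[S]) = 0.5769 ⇒ [S] = 1.4 × 0.5769/(1 − 0.5769) = 1.91 nM.

1.91 nM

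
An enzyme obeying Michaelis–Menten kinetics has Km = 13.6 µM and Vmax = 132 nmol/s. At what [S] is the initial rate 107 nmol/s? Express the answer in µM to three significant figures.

58.2 µM

The required fractional saturation is v/Vmax = 107/132 = 0.8106.
Then [S]/(Km+[S]) = 0.8106 ⇒ [S] = 13.6 × 0.8106/(1 − 0.8106) = 58.2 µM.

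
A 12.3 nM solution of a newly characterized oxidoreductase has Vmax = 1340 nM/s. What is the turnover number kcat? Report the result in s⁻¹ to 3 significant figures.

kcat = Vmax/[E]total = 1340 nM/s / 12.3 nM = 109 s⁻¹.

109 s⁻¹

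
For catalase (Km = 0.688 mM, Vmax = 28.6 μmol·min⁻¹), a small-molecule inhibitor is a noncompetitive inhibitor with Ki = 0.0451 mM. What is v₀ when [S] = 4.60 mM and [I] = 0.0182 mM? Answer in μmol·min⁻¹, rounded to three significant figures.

17.7 μmol·min⁻¹

With α = 1 + [I]/Ki = 1 + 0.0182/0.0451 = 1.404, the noncompetitive rate law is v = (Vmax/α)·[S] / (Km + [S]).
v = (28.6/1.404)×4.60 / (0.688 + 4.60) = 93.73/5.288 = 17.7 μmol·min⁻¹.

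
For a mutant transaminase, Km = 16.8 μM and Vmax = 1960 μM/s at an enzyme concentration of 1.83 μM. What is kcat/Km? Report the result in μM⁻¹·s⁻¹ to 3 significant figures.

kcat = Vmax/[E]total = 1960/1.83 = 1070 s⁻¹.
kcat/Km = 1070/16.8 = 63.8 μM⁻¹·s⁻¹.

63.8 μM⁻¹·s⁻¹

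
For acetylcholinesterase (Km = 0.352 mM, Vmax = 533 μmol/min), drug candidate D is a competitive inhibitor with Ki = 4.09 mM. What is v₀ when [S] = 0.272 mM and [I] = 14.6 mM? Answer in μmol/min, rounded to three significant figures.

77.1 μmol/min

With α = 1 + [I]/Ki = 1 + 14.6/4.09 = 4.570, the competitive rate law is v = Vmax[S] / (αKm + [S]).
v = 533×0.272 / (4.570×0.352 + 0.272) = 145.0/1.881 = 77.1 μmol/min.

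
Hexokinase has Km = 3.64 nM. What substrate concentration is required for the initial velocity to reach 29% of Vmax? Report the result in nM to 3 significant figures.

1.49 nM

v/Vmax = [S]/(Km+[S]) = 0.29, so [S] = Km·0.29/(1 − 0.29) = 3.64 × 0.4085.
[S] = 1.49 nM.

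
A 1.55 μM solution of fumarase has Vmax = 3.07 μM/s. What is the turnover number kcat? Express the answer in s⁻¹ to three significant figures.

1.98 s⁻¹

kcat = Vmax/[E]total = 3.07 μM/s / 1.55 μM = 1.98 s⁻¹.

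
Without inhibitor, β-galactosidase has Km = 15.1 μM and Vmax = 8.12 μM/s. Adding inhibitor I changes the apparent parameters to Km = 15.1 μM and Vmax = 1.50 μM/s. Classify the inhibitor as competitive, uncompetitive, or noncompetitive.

Vmax decreases (8.12 → 1.50 μM/s) while Km is unchanged — pure noncompetitive inhibition.

noncompetitive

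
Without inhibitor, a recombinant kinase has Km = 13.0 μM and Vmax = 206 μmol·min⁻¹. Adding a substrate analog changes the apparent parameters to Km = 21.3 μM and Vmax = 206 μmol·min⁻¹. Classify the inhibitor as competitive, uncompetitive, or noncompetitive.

Km increases (13.0 → 21.3 μM) while Vmax is unchanged — the hallmark of competitive inhibition.

competitive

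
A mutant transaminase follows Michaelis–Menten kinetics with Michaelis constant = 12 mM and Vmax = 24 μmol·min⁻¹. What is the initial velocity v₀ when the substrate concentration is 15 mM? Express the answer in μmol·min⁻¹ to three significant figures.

13.3 μmol·min⁻¹

[S]/(Km+[S]) = 15/27.00 = 0.5556, the fractional saturation.
v = 0.5556 × Vmax = 0.5556 × 24 = 13.3 μmol·min⁻¹.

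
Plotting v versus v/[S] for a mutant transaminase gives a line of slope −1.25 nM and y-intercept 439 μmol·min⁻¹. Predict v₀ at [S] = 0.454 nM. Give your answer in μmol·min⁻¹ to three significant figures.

117 μmol·min⁻¹

In the Eadie–Hofstee form v = Vmax − Km·(v/[S]), the slope is −Km and the intercept is Vmax, so Km = 1.25 nM and Vmax = 439 μmol·min⁻¹.
v = 439 × 0.454/(1.25 + 0.454) = 117 μmol·min⁻¹.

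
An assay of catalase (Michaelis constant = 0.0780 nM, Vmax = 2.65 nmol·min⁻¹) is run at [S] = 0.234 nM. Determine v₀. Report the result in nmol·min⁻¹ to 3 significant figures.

v = Vmax·[S]/(Km + [S]) = 2.65 × 0.234 / (0.0780 + 0.234)
  = 0.6201 / 0.3120 = 1.99 nmol·min⁻¹.

1.99 nmol·min⁻¹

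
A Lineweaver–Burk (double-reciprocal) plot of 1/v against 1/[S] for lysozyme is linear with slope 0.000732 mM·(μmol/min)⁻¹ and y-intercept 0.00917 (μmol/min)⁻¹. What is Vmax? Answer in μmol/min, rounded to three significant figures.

109 μmol/min

The y-intercept of a Lineweaver–Burk plot equals 1/Vmax, so Vmax = 1/0.00917 = 109 μmol/min.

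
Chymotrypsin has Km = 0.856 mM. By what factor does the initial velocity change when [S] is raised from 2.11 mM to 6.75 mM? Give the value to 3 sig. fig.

Since Vmax cancels, v₂/v₁ = [S]₂(Km+[S]₁) / [S]₁(Km+[S]₂).
= 6.75×(0.856+2.11) / (2.11×(0.856+6.75)) = 20.02/16.05 = 1.25.

1.25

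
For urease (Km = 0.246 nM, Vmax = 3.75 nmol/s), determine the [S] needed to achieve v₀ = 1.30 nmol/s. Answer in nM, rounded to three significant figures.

Rearranging v = Vmax[S]/(Km+[S]) gives [S] = Km·v/(Vmax − v).
[S] = 0.246 × 1.30 / (3.75 − 1.30) = 0.3198/2.450 = 0.131 nM.

0.131 nM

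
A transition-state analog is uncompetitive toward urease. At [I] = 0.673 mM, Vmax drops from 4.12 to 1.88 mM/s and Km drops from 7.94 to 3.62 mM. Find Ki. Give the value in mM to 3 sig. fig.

0.565 mM

Uncompetitive: Vmax,app = Vmax/α (and Km,app = Km/α) with α = 1 + [I]/Ki.
α = Vmax/Vmax,app = 4.12/1.88 = 2.191.
Ki = [I]/(α − 1) = 0.673/1.191 = 0.565 mM.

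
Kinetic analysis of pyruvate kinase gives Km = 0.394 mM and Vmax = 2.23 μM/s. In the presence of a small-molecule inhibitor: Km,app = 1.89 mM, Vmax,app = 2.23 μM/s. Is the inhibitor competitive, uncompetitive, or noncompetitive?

competitive

Km increases (0.394 → 1.89 mM) while Vmax is unchanged — the hallmark of competitive inhibition.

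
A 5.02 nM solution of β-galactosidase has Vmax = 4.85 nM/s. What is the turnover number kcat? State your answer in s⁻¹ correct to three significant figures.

0.966 s⁻¹

kcat = Vmax/[E]total = 4.85 nM/s / 5.02 nM = 0.966 s⁻¹.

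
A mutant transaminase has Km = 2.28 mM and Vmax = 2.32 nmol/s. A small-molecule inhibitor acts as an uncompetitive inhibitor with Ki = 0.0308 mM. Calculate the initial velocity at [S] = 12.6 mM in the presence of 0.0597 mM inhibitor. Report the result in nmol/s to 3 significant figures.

With α = 1 + [I]/Ki = 1 + 0.0597/0.0308 = 2.938, the uncompetitive rate law is v = (Vmax/α)·[S] / (Km/α + [S]).
v = (2.32/2.938)×12.6 / (2.28/2.938 + 12.6) = 9.949/13.38 = 0.744 nmol/s.

0.744 nmol/s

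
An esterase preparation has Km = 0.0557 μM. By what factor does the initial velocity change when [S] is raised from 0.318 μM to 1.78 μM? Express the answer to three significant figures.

The fractional saturations are [S]/(Km+[S]) = 0.318/0.3737 = 0.8509 and 1.78/1.836 = 0.9697.
v₂/v₁ is just their ratio: 0.9697/0.8509 = 1.14.

1.14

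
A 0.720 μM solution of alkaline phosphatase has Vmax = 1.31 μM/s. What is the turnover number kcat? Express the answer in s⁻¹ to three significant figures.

1.82 s⁻¹

kcat = Vmax/[E]total = 1.31 μM/s / 0.720 μM = 1.82 s⁻¹.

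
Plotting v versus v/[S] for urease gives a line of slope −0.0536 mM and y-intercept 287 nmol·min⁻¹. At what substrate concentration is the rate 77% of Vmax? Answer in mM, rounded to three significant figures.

0.179 mM

The Eadie–Hofstee slope gives Km = 0.0536 mM (slope = −Km).
v/Vmax = [S]/(Km+[S]) = 0.77 ⇒ [S] = Km·0.77/(1−0.77) = 0.0536 × 3.348 = 0.179 mM.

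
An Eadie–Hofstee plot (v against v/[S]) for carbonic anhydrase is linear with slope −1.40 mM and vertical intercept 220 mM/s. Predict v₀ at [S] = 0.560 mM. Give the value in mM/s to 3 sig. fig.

62.9 mM/s

In the Eadie–Hofstee form v = Vmax − Km·(v/[S]), the slope is −Km and the intercept is Vmax, so Km = 1.40 mM and Vmax = 220 mM/s.
v = 220 × 0.560/(1.40 + 0.560) = 62.9 mM/s.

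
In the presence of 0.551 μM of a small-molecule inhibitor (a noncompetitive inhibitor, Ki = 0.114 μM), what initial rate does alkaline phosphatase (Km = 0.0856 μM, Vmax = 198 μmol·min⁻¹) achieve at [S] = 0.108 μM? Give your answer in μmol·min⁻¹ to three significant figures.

18.9 μmol·min⁻¹

α = 1 + [I]/Ki = 1 + 0.551/0.114 = 5.833.
For a noncompetitive inhibitor, Vmax is reduced to Vmax/α while Km is unchanged: Km,app = 0.0856 μM, Vmax,app = 33.9 μmol·min⁻¹.
v = Vmax,app·[S]/(Km,app + [S]) = 33.9 × 0.108/(0.0856 + 0.108) = 18.9 μmol·min⁻¹.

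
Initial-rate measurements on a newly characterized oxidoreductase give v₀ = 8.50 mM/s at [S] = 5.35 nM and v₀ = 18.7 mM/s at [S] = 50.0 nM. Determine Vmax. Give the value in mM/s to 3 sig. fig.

21.8 mM/s

In reciprocal form, 1/v = (Km/Vmax)·(1/[S]) + 1/Vmax. The two points give (1/[S], 1/v) = (0.1869, 0.1176) and (0.02000, 0.05348).
Slope = (0.1176 − 0.05348)/(0.1869 − 0.02000) = 0.3845; intercept = 0.1176 − 0.3845×0.1869 = 0.04579.
Vmax = 1/intercept = 21.8 mM/s; Km = slope × Vmax = 0.3845 × 21.8 = 8.40 nM.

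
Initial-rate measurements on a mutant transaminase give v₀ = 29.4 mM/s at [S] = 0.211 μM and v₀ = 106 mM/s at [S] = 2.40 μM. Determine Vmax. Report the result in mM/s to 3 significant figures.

In reciprocal form, 1/v = (Km/Vmax)·(1/[S]) + 1/Vmax. The two points give (1/[S], 1/v) = (4.739, 0.03401) and (0.4167, 0.009434).
Slope = (0.03401 − 0.009434)/(4.739 − 0.4167) = 0.005686; intercept = 0.03401 − 0.005686×4.739 = 0.007065.
Vmax = 1/intercept = 142 mM/s; Km = slope × Vmax = 0.005686 × 142 = 0.805 μM.

142 mM/s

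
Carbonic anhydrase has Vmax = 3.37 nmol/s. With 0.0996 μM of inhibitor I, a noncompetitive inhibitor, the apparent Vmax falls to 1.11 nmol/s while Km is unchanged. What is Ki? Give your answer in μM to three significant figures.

0.0489 μM

Noncompetitive: Vmax,app = Vmax/α with α = 1 + [I]/Ki.
α = Vmax/Vmax,app = 3.37/1.11 = 3.036.
Since α = 1 + [I]/Ki, [I]/Ki = 3.036 − 1 = 2.036 and Ki = 0.0996/2.036 = 0.0489 μM.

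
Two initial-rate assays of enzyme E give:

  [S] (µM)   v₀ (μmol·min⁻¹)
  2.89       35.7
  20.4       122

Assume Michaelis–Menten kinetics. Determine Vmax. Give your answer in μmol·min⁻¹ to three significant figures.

203 μmol·min⁻¹

In reciprocal form, 1/v = (Km/Vmax)·(1/[S]) + 1/Vmax. The two points give (1/[S], 1/v) = (0.3460, 0.02801) and (0.04902, 0.008197).
Slope = (0.02801 − 0.008197)/(0.3460 − 0.04902) = 0.06672; intercept = 0.02801 − 0.06672×0.3460 = 0.004926.
Vmax = 1/intercept = 203 μmol·min⁻¹; Km = slope × Vmax = 0.06672 × 203 = 13.5 µM.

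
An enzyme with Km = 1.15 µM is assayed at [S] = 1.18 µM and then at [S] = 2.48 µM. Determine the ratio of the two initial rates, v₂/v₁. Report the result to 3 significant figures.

Since Vmax cancels, v₂/v₁ = [S]₂(Km+[S]₁) / [S]₁(Km+[S]₂).
= 2.48×(1.15+1.18) / (1.18×(1.15+2.48)) = 5.778/4.283 = 1.35.

1.35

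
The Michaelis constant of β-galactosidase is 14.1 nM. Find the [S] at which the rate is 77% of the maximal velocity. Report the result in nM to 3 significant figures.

47.2 nM

v/Vmax = [S]/(Km+[S]) = 0.77, so [S] = Km·0.77/(1 − 0.77) = 14.1 × 3.348.
[S] = 47.2 nM.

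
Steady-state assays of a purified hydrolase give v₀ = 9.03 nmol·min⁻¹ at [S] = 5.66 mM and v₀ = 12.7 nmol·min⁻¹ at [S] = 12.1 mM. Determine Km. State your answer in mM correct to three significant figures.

6.72 mM

From v = Vmax[S]/(Km+[S]), each point gives Vmax = v(Km+[S])/[S].
Equating: 9.03(Km+5.66)/5.66 = 12.7(Km+12.1)/12.1.
1.595·Km + 9.03 = 1.050·Km + 12.7, so (1.595 − 1.050)·Km = 12.7 − 9.03.
Km = 3.670/0.5458 = 6.72 mM; then Vmax = 9.03(6.72+5.66)/5.66 = 19.8 nmol·min⁻¹.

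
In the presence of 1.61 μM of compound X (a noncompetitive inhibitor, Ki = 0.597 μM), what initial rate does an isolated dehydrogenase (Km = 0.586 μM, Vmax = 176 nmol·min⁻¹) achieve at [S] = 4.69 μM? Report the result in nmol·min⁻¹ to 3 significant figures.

With α = 1 + [I]/Ki = 1 + 1.61/0.597 = 3.697, the noncompetitive rate law is v = (Vmax/α)·[S] / (Km + [S]).
v = (176/3.697)×4.69 / (0.586 + 4.69) = 223.3/5.276 = 42.3 nmol·min⁻¹.

42.3 nmol·min⁻¹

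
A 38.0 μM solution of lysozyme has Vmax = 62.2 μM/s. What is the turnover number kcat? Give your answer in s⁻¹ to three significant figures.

1.64 s⁻¹

kcat = Vmax/[E]total = 62.2 μM/s / 38.0 μM = 1.64 s⁻¹.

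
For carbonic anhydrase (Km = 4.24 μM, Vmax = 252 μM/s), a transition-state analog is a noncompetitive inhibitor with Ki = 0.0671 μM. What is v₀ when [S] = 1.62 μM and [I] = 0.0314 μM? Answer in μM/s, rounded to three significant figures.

47.5 μM/s

α = 1 + [I]/Ki = 1 + 0.0314/0.0671 = 1.468.
For a noncompetitive inhibitor, Vmax is reduced to Vmax/α while Km is unchanged: Km,app = 4.24 μM, Vmax,app = 172 μM/s.
v = Vmax,app·[S]/(Km,app + [S]) = 172 × 1.62/(4.24 + 1.62) = 47.5 μM/s.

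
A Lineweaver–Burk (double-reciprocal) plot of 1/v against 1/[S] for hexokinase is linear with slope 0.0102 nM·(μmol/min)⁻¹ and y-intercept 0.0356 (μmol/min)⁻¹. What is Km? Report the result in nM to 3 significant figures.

y-intercept = 1/Vmax ⇒ Vmax = 28.1 μmol/min; slope = Km/Vmax ⇒ Km = slope × Vmax.
Km = 0.0102 × 28.1 = 0.287 nM.

0.287 nM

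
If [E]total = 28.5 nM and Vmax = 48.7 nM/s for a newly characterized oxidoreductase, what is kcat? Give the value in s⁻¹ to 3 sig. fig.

1.71 s⁻¹

kcat = Vmax/[E]total = 48.7 nM/s / 28.5 nM = 1.71 s⁻¹.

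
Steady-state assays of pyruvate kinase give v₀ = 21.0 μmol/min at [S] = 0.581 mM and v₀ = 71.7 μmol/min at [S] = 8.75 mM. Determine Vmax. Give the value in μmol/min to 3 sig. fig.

86.6 μmol/min

In reciprocal form, 1/v = (Km/Vmax)·(1/[S]) + 1/Vmax. The two points give (1/[S], 1/v) = (1.721, 0.04762) and (0.1143, 0.01395).
Slope = (0.04762 − 0.01395)/(1.721 − 0.1143) = 0.02095; intercept = 0.04762 − 0.02095×1.721 = 0.01155.
Vmax = 1/intercept = 86.6 μmol/min; Km = slope × Vmax = 0.02095 × 86.6 = 1.81 mM.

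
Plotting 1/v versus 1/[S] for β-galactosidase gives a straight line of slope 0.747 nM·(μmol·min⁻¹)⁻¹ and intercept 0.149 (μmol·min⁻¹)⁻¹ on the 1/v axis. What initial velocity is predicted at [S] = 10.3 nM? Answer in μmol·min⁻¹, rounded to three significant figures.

4.51 μmol·min⁻¹

The y-intercept is 1/Vmax, so Vmax = 1/0.149 = 6.71 μmol·min⁻¹.
The slope is Km/Vmax, so Km = 0.747 × 6.71 = 5.01 nM.
Then v = 6.71 × 10.3/(5.01 + 10.3) = 4.51 μmol·min⁻¹.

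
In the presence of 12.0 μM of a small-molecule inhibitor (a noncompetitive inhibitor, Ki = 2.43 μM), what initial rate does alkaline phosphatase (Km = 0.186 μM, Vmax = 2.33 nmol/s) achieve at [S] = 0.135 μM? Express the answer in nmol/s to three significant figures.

0.165 nmol/s

With α = 1 + [I]/Ki = 1 + 12.0/2.43 = 5.938, the noncompetitive rate law is v = (Vmax/α)·[S] / (Km + [S]).
v = (2.33/5.938)×0.135 / (0.186 + 0.135) = 0.05297/0.3210 = 0.165 nmol/s.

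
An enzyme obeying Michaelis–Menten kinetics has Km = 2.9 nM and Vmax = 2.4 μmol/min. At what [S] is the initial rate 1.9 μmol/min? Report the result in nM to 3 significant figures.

11.0 nM

The required fractional saturation is v/Vmax = 1.9/2.4 = 0.7917.
Then [S]/(Km+[S]) = 0.7917 ⇒ [S] = 2.9 × 0.7917/(1 − 0.7917) = 11.0 nM.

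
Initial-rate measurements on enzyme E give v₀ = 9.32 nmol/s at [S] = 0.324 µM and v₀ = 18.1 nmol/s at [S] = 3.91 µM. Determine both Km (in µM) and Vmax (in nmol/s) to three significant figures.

Km = 0.364 µM; Vmax = 19.8 nmol/s

From v = Vmax[S]/(Km+[S]), each point gives Vmax = v(Km+[S])/[S].
Equating: 9.32(Km+0.324)/0.324 = 18.1(Km+3.91)/3.91.
28.77·Km + 9.32 = 4.629·Km + 18.1, so (28.77 − 4.629)·Km = 18.1 − 9.32.
Km = 8.780/24.14 = 0.364 µM; then Vmax = 9.32(0.364+0.324)/0.324 = 19.8 nmol/s.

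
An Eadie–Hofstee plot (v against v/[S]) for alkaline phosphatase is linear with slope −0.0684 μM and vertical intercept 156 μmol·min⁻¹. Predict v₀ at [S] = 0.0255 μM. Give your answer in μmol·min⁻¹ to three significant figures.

In the Eadie–Hofstee form v = Vmax − Km·(v/[S]), the slope is −Km and the intercept is Vmax, so Km = 0.0684 μM and Vmax = 156 μmol·min⁻¹.
v = 156 × 0.0255/(0.0684 + 0.0255) = 42.4 μmol·min⁻¹.

42.4 μmol·min⁻¹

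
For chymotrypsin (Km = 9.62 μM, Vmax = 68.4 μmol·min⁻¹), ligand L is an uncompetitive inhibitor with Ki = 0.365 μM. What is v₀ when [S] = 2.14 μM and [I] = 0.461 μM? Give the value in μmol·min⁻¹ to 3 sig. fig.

10.1 μmol·min⁻¹

α = 1 + [I]/Ki = 1 + 0.461/0.365 = 2.263.
For an uncompetitive inhibitor, both parameters are divided by α, giving Vmax/α and Km/α: Km,app = 4.25 μM, Vmax,app = 30.2 μmol·min⁻¹.
v = Vmax,app·[S]/(Km,app + [S]) = 30.2 × 2.14/(4.25 + 2.14) = 10.1 μmol·min⁻¹.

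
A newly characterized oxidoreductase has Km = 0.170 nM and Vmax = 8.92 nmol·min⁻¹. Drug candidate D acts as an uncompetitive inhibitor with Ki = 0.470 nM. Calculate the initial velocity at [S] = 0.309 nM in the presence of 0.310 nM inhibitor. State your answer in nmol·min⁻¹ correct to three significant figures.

4.04 nmol·min⁻¹

With α = 1 + [I]/Ki = 1 + 0.310/0.470 = 1.660, the uncompetitive rate law is v = (Vmax/α)·[S] / (Km/α + [S]).
v = (8.92/1.660)×0.309 / (0.170/1.660 + 0.309) = 1.661/0.4114 = 4.04 nmol·min⁻¹.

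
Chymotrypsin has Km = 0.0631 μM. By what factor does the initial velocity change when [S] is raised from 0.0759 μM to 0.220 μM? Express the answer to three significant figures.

1.42

Since Vmax cancels, v₂/v₁ = [S]₂(Km+[S]₁) / [S]₁(Km+[S]₂).
= 0.220×(0.0631+0.0759) / (0.0759×(0.0631+0.220)) = 0.03058/0.02149 = 1.42.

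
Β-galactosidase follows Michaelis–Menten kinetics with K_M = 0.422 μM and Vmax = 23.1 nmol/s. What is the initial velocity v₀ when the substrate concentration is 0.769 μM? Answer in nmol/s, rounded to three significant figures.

14.9 nmol/s

v = Vmax·[S]/(Km + [S]) = 23.1 × 0.769 / (0.422 + 0.769)
  = 17.76 / 1.191 = 14.9 nmol/s.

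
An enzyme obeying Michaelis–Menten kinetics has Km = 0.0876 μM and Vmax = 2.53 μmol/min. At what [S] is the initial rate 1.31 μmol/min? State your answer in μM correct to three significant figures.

0.0941 μM

Rearranging v = Vmax[S]/(Km+[S]) gives [S] = Km·v/(Vmax − v).
[S] = 0.0876 × 1.31 / (2.53 − 1.31) = 0.1148/1.220 = 0.0941 μM.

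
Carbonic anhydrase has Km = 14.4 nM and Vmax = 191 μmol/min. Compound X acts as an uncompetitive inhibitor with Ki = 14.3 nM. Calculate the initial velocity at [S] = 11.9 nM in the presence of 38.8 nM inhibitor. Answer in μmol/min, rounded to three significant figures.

With α = 1 + [I]/Ki = 1 + 38.8/14.3 = 3.713, the uncompetitive rate law is v = (Vmax/α)·[S] / (Km/α + [S]).
v = (191/3.713)×11.9 / (14.4/3.713 + 11.9) = 612.1/15.78 = 38.8 μmol/min.

38.8 μmol/min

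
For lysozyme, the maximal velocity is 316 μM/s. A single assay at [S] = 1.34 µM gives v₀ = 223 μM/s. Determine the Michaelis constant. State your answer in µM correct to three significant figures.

0.559 µM

v/Vmax = 223/316 = 0.7057 = [S]/(Km+[S]).
So Km + [S] = [S]/0.7057 = 1.899 µM, giving Km = 1.899 − 1.34 = 0.559 µM.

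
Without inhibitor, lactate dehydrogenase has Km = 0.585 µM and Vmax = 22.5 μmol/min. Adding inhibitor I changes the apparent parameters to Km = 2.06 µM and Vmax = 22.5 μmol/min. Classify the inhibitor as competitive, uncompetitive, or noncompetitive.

Km increases (0.585 → 2.06 µM) while Vmax is unchanged — the hallmark of competitive inhibition.

competitive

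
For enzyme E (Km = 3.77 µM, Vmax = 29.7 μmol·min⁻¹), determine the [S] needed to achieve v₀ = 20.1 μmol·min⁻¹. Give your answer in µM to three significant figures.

The required fractional saturation is v/Vmax = 20.1/29.7 = 0.6768.
Then [S]/(Km+[S]) = 0.6768 ⇒ [S] = 3.77 × 0.6768/(1 − 0.6768) = 7.89 µM.

7.89 µM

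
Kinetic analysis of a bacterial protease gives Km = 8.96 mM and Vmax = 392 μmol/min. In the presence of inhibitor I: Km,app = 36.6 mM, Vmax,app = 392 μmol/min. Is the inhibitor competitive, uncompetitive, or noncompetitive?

competitive

Km increases (8.96 → 36.6 mM) while Vmax is unchanged — the hallmark of competitive inhibition.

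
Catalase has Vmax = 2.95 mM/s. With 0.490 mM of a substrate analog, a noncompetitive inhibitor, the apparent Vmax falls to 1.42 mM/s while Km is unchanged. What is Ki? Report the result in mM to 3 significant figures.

0.455 mM

Noncompetitive: Vmax,app = Vmax/α with α = 1 + [I]/Ki.
α = Vmax/Vmax,app = 2.95/1.42 = 2.077.
Ki = [I]/(α − 1) = 0.490/1.077 = 0.455 mM.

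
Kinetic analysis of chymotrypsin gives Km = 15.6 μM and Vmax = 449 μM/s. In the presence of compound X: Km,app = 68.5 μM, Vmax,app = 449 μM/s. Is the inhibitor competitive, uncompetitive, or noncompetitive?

competitive

Km increases (15.6 → 68.5 μM) while Vmax is unchanged — the hallmark of competitive inhibition.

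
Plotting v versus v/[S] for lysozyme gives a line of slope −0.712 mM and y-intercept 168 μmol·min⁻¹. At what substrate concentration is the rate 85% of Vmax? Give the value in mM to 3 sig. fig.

The Eadie–Hofstee slope gives Km = 0.712 mM (slope = −Km).
v/Vmax = [S]/(Km+[S]) = 0.85 ⇒ [S] = Km·0.85/(1−0.85) = 0.712 × 5.667 = 4.03 mM.

4.03 mM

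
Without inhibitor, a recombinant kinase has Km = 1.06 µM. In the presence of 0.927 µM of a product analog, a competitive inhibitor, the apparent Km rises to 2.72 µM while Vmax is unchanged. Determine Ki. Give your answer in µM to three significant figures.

Competitive: Km,app = α·Km with α = 1 + [I]/Ki.
α = Km,app/Km = 2.72/1.06 = 2.566.
Since α = 1 + [I]/Ki, [I]/Ki = 2.566 − 1 = 1.566 and Ki = 0.927/1.566 = 0.592 µM.

0.592 µM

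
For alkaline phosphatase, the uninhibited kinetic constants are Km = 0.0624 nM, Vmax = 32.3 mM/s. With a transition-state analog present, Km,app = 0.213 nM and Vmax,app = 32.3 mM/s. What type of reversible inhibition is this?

Km increases (0.0624 → 0.213 nM) while Vmax is unchanged — the hallmark of competitive inhibition.

competitive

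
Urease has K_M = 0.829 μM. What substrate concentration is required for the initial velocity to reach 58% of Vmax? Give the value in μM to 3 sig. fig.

v/Vmax = [S]/(Km+[S]) = 0.58, so [S] = Km·0.58/(1 − 0.58) = 0.829 × 1.381.
[S] = 1.14 μM.

1.14 μM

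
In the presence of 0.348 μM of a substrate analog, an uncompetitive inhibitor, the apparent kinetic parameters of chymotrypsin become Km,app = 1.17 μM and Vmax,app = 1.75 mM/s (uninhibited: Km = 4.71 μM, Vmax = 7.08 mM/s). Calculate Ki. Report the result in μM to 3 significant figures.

Uncompetitive: Vmax,app = Vmax/α (and Km,app = Km/α) with α = 1 + [I]/Ki.
α = Vmax/Vmax,app = 7.08/1.75 = 4.046.
Since α = 1 + [I]/Ki, [I]/Ki = 4.046 − 1 = 3.046 and Ki = 0.348/3.046 = 0.114 μM.

0.114 μM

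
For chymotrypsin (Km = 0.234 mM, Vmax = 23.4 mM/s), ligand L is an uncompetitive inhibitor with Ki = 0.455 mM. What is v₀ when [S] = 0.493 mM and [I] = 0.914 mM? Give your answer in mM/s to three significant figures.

α = 1 + [I]/Ki = 1 + 0.914/0.455 = 3.009.
For an uncompetitive inhibitor, both parameters are divided by α, giving Vmax/α and Km/α: Km,app = 0.0778 mM, Vmax,app = 7.78 mM/s.
v = Vmax,app·[S]/(Km,app + [S]) = 7.78 × 0.493/(0.0778 + 0.493) = 6.72 mM/s.

6.72 mM/s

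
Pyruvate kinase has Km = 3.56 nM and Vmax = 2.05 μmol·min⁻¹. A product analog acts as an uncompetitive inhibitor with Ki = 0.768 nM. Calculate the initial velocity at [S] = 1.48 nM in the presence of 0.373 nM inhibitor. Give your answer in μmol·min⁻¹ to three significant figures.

0.527 μmol·min⁻¹

α = 1 + [I]/Ki = 1 + 0.373/0.768 = 1.486.
For an uncompetitive inhibitor, both parameters are divided by α, giving Vmax/α and Km/α: Km,app = 2.40 nM, Vmax,app = 1.38 μmol·min⁻¹.
v = Vmax,app·[S]/(Km,app + [S]) = 1.38 × 1.48/(2.40 + 1.48) = 0.527 μmol·min⁻¹.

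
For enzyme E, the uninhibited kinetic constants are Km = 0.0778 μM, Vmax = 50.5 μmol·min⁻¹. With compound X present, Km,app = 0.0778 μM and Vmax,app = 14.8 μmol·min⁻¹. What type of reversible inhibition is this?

Vmax decreases (50.5 → 14.8 μmol·min⁻¹) while Km is unchanged — pure noncompetitive inhibition.

noncompetitive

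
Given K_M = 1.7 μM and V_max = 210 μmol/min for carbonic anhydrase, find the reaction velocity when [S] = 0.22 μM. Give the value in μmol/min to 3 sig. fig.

24.1 μmol/min

[S]/(Km+[S]) = 0.22/1.920 = 0.1146, the fractional saturation.
v = 0.1146 × Vmax = 0.1146 × 210 = 24.1 μmol/min.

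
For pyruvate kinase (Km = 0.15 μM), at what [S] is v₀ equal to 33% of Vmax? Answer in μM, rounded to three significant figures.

v/Vmax = [S]/(Km+[S]) = 0.33, so [S] = Km·0.33/(1 − 0.33) = 0.15 × 0.4925.
[S] = 0.0739 μM.

0.0739 μM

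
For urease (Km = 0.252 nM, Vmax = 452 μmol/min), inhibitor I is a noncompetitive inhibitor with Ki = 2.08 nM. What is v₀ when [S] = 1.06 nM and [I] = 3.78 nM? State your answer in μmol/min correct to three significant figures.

130 μmol/min

With α = 1 + [I]/Ki = 1 + 3.78/2.08 = 2.817, the noncompetitive rate law is v = (Vmax/α)·[S] / (Km + [S]).
v = (452/2.817)×1.06 / (0.252 + 1.06) = 170.1/1.312 = 130 μmol/min.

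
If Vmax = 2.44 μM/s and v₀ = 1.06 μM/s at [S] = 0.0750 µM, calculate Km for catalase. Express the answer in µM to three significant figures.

v/Vmax = 1.06/2.44 = 0.4344 = [S]/(Km+[S]).
So Km + [S] = [S]/0.4344 = 0.1726 µM, giving Km = 0.1726 − 0.0750 = 0.0976 µM.

0.0976 µM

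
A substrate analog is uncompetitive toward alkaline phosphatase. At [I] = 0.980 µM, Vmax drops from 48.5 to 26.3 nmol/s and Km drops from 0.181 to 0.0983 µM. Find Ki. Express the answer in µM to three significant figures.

Uncompetitive: Vmax,app = Vmax/α (and Km,app = Km/α) with α = 1 + [I]/Ki.
α = Vmax/Vmax,app = 48.5/26.3 = 1.844.
Since α = 1 + [I]/Ki, [I]/Ki = 1.844 − 1 = 0.8441 and Ki = 0.980/0.8441 = 1.16 µM.

1.16 µM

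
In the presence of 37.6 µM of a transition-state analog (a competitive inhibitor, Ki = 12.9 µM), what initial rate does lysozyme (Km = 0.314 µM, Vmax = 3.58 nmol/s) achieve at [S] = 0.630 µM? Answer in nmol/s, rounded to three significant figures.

α = 1 + [I]/Ki = 1 + 37.6/12.9 = 3.915.
For a competitive inhibitor, Vmax is unchanged and the apparent Km becomes α·Km: Km,app = 1.23 µM, Vmax,app = 3.58 nmol/s.
v = Vmax,app·[S]/(Km,app + [S]) = 3.58 × 0.630/(1.23 + 0.630) = 1.21 nmol/s.

1.21 nmol/s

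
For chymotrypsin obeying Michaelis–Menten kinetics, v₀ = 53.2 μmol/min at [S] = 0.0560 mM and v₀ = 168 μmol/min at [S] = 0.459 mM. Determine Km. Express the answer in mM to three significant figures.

From v = Vmax[S]/(Km+[S]), each point gives Vmax = v(Km+[S])/[S].
Equating: 53.2(Km+0.0560)/0.0560 = 168(Km+0.459)/0.459.
950.0·Km + 53.2 = 366.0·Km + 168, so (950.0 − 366.0)·Km = 168 − 53.2.
Km = 114.8/584.0 = 0.197 mM; then Vmax = 53.2(0.197+0.0560)/0.0560 = 240 μmol/min.

0.197 mM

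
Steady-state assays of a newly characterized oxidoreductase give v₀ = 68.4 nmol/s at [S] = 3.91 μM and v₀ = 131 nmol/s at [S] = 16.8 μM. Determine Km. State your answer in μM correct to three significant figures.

In reciprocal form, 1/v = (Km/Vmax)·(1/[S]) + 1/Vmax. The two points give (1/[S], 1/v) = (0.2558, 0.01462) and (0.05952, 0.007634).
Slope = (0.01462 − 0.007634)/(0.2558 − 0.05952) = 0.03560; intercept = 0.01462 − 0.03560×0.2558 = 0.005514.
Vmax = 1/intercept = 181 nmol/s; Km = slope × Vmax = 0.03560 × 181 = 6.46 μM.

6.46 μM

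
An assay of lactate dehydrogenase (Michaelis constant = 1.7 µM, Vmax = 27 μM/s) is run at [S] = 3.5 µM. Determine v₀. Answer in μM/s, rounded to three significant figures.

18.2 μM/s

v = Vmax·[S]/(Km + [S]) = 27 × 3.5 / (1.7 + 3.5)
  = 94.50 / 5.200 = 18.2 μM/s.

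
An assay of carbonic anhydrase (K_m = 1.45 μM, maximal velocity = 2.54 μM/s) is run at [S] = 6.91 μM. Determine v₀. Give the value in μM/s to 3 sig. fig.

[S]/(Km+[S]) = 6.91/8.360 = 0.8266, the fractional saturation.
v = 0.8266 × Vmax = 0.8266 × 2.54 = 2.10 μM/s.

2.10 μM/s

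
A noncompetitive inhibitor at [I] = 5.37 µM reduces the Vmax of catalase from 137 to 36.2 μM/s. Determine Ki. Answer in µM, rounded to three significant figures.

1.93 µM

Noncompetitive: Vmax,app = Vmax/α with α = 1 + [I]/Ki.
α = Vmax/Vmax,app = 137/36.2 = 3.785.
Ki = [I]/(α − 1) = 5.37/2.785 = 1.93 µM.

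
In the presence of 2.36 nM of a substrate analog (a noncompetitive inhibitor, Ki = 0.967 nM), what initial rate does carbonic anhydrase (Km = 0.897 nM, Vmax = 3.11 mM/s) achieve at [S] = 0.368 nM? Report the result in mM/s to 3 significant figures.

0.263 mM/s

α = 1 + [I]/Ki = 1 + 2.36/0.967 = 3.441.
For a noncompetitive inhibitor, Vmax is reduced to Vmax/α while Km is unchanged: Km,app = 0.897 nM, Vmax,app = 0.904 mM/s.
v = Vmax,app·[S]/(Km,app + [S]) = 0.904 × 0.368/(0.897 + 0.368) = 0.263 mM/s.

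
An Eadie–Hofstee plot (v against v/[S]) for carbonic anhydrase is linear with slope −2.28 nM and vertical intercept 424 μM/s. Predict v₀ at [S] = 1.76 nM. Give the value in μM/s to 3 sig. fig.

In the Eadie–Hofstee form v = Vmax − Km·(v/[S]), the slope is −Km and the intercept is Vmax, so Km = 2.28 nM and Vmax = 424 μM/s.
v = 424 × 1.76/(2.28 + 1.76) = 185 μM/s.

185 μM/s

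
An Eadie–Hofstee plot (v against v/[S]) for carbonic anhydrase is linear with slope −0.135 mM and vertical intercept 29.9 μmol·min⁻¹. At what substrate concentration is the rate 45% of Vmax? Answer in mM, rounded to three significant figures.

The Eadie–Hofstee slope gives Km = 0.135 mM (slope = −Km).
v/Vmax = [S]/(Km+[S]) = 0.45 ⇒ [S] = Km·0.45/(1−0.45) = 0.135 × 0.8182 = 0.110 mM.

0.110 mM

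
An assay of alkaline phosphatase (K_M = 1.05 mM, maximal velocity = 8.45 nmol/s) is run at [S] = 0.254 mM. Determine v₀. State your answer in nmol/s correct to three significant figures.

v = Vmax·[S]/(Km + [S]) = 8.45 × 0.254 / (1.05 + 0.254)
  = 2.146 / 1.304 = 1.65 nmol/s.

1.65 nmol/s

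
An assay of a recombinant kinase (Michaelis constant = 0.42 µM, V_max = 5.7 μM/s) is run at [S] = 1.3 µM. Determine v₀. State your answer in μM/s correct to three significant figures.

[S]/(Km+[S]) = 1.3/1.720 = 0.7558, the fractional saturation.
v = 0.7558 × Vmax = 0.7558 × 5.7 = 4.31 μM/s.

4.31 μM/s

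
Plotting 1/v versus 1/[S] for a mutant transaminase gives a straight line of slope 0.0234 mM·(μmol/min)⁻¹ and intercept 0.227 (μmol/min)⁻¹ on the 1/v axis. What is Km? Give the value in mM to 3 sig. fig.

0.103 mM

y-intercept = 1/Vmax ⇒ Vmax = 4.41 μmol/min; slope = Km/Vmax ⇒ Km = slope × Vmax.
Km = 0.0234 × 4.41 = 0.103 mM.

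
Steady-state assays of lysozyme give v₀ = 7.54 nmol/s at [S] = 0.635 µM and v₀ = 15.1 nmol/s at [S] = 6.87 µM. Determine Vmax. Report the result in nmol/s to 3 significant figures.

From v = Vmax[S]/(Km+[S]), each point gives Vmax = v(Km+[S])/[S].
Equating: 7.54(Km+0.635)/0.635 = 15.1(Km+6.87)/6.87.
11.87·Km + 7.54 = 2.198·Km + 15.1, so (11.87 − 2.198)·Km = 15.1 − 7.54.
Km = 7.560/9.676 = 0.781 µM; then Vmax = 7.54(0.781+0.635)/0.635 = 16.8 nmol/s.

16.8 nmol/s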